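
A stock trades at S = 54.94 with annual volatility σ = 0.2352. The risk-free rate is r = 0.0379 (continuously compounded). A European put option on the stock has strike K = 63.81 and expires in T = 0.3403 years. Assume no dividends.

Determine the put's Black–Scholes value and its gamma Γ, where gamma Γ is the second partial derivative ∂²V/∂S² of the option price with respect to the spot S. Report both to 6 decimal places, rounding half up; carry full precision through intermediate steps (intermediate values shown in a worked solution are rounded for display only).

price = 8.727836
Γ = 0.034400

σ√T = 0.2352·√0.3403 = 0.137204
d₁ = (ln(S/K) + (r+σ²/2)T) / (σ√T) = (ln(54.94/63.81) + (0.0379+0.2352²/2)·0.3403) / 0.137204 = (-0.149668 + 0.022310) / 0.137204 = -0.928237
d₂ = d₁ − σ√T = -0.928237 − 0.137204 = -1.065442
e^{−rT} = e^{−0.0379·0.3403} = 0.987185
N(−d₁) = 0.823358,  N(−d₂) = 0.856662
Put price V = K·e^{−rT}·N(−d₂) − S·N(−d₁) = 53.963112 − 45.235277 = 8.727836
φ(d₁) = (1/√(2π))·e^{−d₁²/2} = 0.259305
Γ = φ(d₁) / (S·σ·√T) = 0.034400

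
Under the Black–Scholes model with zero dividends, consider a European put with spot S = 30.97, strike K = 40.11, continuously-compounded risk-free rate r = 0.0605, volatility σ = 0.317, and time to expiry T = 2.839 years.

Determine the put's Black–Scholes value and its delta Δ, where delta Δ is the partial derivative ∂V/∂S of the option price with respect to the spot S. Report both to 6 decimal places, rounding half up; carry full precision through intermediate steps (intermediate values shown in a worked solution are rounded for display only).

price = 8.310159
Δ = -0.458400

σ√T = 0.317·√2.839 = 0.534124
d₁ = (ln(S/K) + (r+σ²/2)T) / (σ√T) = (ln(30.97/40.11) + (0.0605+0.317²/2)·2.839) / 0.534124 = (-0.258607 + 0.314404) / 0.534124 = 0.104464
d₂ = d₁ − σ√T = 0.104464 − 0.534124 = -0.429659
e^{−rT} = e^{−0.0605·2.839} = 0.842182
N(−d₁) = 0.458400,  N(−d₂) = 0.666278
Put price V = K·e^{−rT}·N(−d₂) − S·N(−d₁) = 22.506819 − 14.196660 = 8.310159
Δ = −N(−d₁) = -0.458400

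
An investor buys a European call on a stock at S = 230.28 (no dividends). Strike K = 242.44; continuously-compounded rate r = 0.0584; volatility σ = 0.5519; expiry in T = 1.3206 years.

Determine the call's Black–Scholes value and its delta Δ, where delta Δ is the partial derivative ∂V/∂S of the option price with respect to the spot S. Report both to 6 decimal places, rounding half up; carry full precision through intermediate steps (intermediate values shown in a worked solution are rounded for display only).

σ√T = 0.5519·√1.3206 = 0.634229
d₁ = (ln(S/K) + (r+σ²/2)T) / (σ√T) = (ln(230.28/242.44) + (0.0584+0.5519²/2)·1.3206) / 0.634229 = (-0.051458 + 0.278246) / 0.634229 = 0.357581
d₂ = d₁ − σ√T = 0.357581 − 0.634229 = -0.276648
e^{−rT} = e^{−0.0584·1.3206} = 0.925776
N(d₁) = 0.639671,  N(d₂) = 0.391025
Call price V = S·N(d₁) − K·e^{−rT}·N(d₂) = 147.303523 − 87.763663 = 59.539860
Δ = N(d₁) = 0.639671

price = 59.539860
Δ = 0.639671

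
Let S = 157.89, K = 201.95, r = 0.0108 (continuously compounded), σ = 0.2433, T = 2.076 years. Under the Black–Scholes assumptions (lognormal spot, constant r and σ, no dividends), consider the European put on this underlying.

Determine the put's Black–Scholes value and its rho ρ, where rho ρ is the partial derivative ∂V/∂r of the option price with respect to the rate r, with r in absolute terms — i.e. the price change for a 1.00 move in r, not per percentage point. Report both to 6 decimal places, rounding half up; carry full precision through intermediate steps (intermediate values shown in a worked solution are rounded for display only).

price = 49.308485
ρ = -324.686306

σ√T = 0.2433·√2.076 = 0.350555
d₁ = (ln(S/K) + (r+σ²/2)T) / (σ√T) = (ln(157.89/201.95) + (0.0108+0.2433²/2)·2.076) / 0.350555 = (-0.246122 + 0.083865) / 0.350555 = -0.462856
d₂ = d₁ − σ√T = -0.462856 − 0.350555 = -0.813411
e^{−rT} = e^{−0.0108·2.076} = 0.977829
N(−d₁) = 0.678266,  N(−d₂) = 0.792009
Put price V = K·e^{−rT}·N(−d₂) − S·N(−d₁) = 156.399955 − 107.091470 = 49.308485
ρ = −K·T·e^{−rT}·N(−d₂) = -324.686306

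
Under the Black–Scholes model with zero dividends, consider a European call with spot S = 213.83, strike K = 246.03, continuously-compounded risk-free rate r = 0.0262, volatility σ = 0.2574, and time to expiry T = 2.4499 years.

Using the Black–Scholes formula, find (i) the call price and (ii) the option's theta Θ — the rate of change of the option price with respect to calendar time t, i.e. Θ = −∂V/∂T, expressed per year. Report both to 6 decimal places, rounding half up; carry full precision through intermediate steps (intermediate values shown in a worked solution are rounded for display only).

price = 27.656888
Θ = -9.118433

σ√T = 0.2574·√2.4499 = 0.402887
d₁ = (ln(S/K) + (r+σ²/2)T) / (σ√T) = (ln(213.83/246.03) + (0.0262+0.2574²/2)·2.4499) / 0.402887 = (-0.140272 + 0.145346) / 0.402887 = 0.012594
d₂ = d₁ − σ√T = 0.012594 − 0.402887 = -0.390292
e^{−rT} = e^{−0.0262·2.4499} = 0.937829
N(d₁) = 0.505024,  N(d₂) = 0.348160
Call price V = S·N(d₁) − K·e^{−rT}·N(d₂) = 107.989318 − 80.332430 = 27.656888
φ(d₁) = (1/√(2π))·e^{−d₁²/2} = 0.398911
Θ = −S·φ(d₁)·σ/(2√T) − r·K·e^{−rT}·N(d₂) = −7.013723 − 2.104710 = -9.118433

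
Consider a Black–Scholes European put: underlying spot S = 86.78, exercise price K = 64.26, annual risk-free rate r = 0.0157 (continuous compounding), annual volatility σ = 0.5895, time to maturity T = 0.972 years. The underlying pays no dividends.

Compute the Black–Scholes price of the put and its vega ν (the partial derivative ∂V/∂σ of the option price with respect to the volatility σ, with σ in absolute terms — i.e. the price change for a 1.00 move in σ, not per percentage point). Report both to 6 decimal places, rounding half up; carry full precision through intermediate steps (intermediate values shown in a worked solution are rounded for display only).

σ√T = 0.5895·√0.972 = 0.581188
d₁ = (ln(S/K) + (r+σ²/2)T) / (σ√T) = (ln(86.78/64.26) + (0.0157+0.5895²/2)·0.972) / 0.581188 = (0.300439 + 0.184150) / 0.581188 = 0.833790
d₂ = d₁ − σ√T = 0.833790 − 0.581188 = 0.252602
e^{−rT} = e^{−0.0157·0.972} = 0.984855
N(−d₁) = 0.202200,  N(−d₂) = 0.400288
Put price V = K·e^{−rT}·N(−d₂) − S·N(−d₁) = 25.332949 − 17.546882 = 7.786067
φ(d₁) = (1/√(2π))·e^{−d₁²/2} = 0.281805
ν = S·φ(d₁)·√T = 24.110197

price = 7.786067
ν = 24.110197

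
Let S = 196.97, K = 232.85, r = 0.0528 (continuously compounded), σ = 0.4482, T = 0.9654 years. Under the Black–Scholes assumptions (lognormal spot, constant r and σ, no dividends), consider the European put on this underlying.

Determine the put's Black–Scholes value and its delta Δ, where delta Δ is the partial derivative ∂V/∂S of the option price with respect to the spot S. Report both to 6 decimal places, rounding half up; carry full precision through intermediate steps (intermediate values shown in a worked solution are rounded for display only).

σ√T = 0.4482·√0.9654 = 0.440378
d₁ = (ln(S/K) + (r+σ²/2)T) / (σ√T) = (ln(196.97/232.85) + (0.0528+0.4482²/2)·0.9654) / 0.440378 = (-0.167343 + 0.147939) / 0.440378 = -0.044061
d₂ = d₁ − σ√T = -0.044061 − 0.440378 = -0.484439
e^{−rT} = e^{−0.0528·0.9654} = 0.950304
N(−d₁) = 0.517572,  N(−d₂) = 0.685963
Put price V = K·e^{−rT}·N(−d₂) − S·N(−d₁) = 151.788719 − 101.946194 = 49.842525
Δ = −N(−d₁) = -0.517572

price = 49.842525
Δ = -0.517572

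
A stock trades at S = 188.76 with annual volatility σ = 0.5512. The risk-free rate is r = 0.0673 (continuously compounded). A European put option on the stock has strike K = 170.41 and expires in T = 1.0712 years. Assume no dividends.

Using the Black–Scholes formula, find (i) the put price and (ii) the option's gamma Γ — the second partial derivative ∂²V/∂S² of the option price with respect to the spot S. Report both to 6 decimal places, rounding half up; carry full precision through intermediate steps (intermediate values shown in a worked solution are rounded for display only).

σ√T = 0.5512·√1.0712 = 0.570485
d₁ = (ln(S/K) + (r+σ²/2)T) / (σ√T) = (ln(188.76/170.41) + (0.0673+0.5512²/2)·1.0712) / 0.570485 = (0.102269 + 0.234819) / 0.570485 = 0.590879
d₂ = d₁ − σ√T = 0.590879 − 0.570485 = 0.020393
e^{−rT} = e^{−0.0673·1.0712} = 0.930446
N(−d₁) = 0.277301,  N(−d₂) = 0.491865
Put price V = K·e^{−rT}·N(−d₂) − S·N(−d₁) = 77.988719 − 52.343313 = 25.645406
φ(d₁) = (1/√(2π))·e^{−d₁²/2} = 0.335039
Γ = φ(d₁) / (S·σ·√T) = 0.003111

price = 25.645406
Γ = 0.003111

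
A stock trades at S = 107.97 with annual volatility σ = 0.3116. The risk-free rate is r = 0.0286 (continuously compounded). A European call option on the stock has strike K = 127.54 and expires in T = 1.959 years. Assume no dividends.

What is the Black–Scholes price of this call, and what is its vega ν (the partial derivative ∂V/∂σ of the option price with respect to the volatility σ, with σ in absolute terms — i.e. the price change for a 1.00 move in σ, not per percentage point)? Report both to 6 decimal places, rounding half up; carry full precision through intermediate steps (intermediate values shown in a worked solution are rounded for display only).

σ√T = 0.3116·√1.959 = 0.436129
d₁ = (ln(S/K) + (r+σ²/2)T) / (σ√T) = (ln(107.97/127.54) + (0.0286+0.3116²/2)·1.959) / 0.436129 = (-0.166577 + 0.151132) / 0.436129 = -0.035414
d₂ = d₁ − σ√T = -0.035414 − 0.436129 = -0.471543
e^{−rT} = e^{−0.0286·1.959} = 0.945513
N(d₁) = 0.485875,  N(d₂) = 0.318627
Call price V = S·N(d₁) − K·e^{−rT}·N(d₂) = 52.459899 − 38.423420 = 14.036478
φ(d₁) = (1/√(2π))·e^{−d₁²/2} = 0.398692
ν = S·φ(d₁)·√T = 60.250138

price = 14.036478
ν = 60.250138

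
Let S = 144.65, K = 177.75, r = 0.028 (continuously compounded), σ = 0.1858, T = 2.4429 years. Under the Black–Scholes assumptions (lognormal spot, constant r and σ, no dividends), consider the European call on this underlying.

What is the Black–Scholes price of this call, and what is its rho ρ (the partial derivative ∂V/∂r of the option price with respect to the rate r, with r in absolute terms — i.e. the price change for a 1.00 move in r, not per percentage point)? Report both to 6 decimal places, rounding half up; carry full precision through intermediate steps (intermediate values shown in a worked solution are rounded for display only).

price = 9.217778
ρ = 108.630365

σ√T = 0.1858·√2.4429 = 0.290401
d₁ = (ln(S/K) + (r+σ²/2)T) / (σ√T) = (ln(144.65/177.75) + (0.028+0.1858²/2)·2.4429) / 0.290401 = (-0.206061 + 0.110568) / 0.290401 = -0.328832
d₂ = d₁ − σ√T = -0.328832 − 0.290401 = -0.619234
e^{−rT} = e^{−0.028·2.4429} = 0.933886
N(d₁) = 0.371141,  N(d₂) = 0.267881
Call price V = S·N(d₁) − K·e^{−rT}·N(d₂) = 53.685568 − 44.467790 = 9.217778
ρ = K·T·e^{−rT}·N(d₂) = 108.630365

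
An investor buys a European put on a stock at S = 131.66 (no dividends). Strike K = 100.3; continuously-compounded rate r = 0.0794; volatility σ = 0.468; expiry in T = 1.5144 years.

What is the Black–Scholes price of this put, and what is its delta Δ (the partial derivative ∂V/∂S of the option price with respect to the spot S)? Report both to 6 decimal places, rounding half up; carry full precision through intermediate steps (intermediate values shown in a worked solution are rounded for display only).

σ√T = 0.468·√1.5144 = 0.575925
d₁ = (ln(S/K) + (r+σ²/2)T) / (σ√T) = (ln(131.66/100.3) + (0.0794+0.468²/2)·1.5144) / 0.575925 = (0.272057 + 0.286088) / 0.575925 = 0.969128
d₂ = d₁ − σ√T = 0.969128 − 0.575925 = 0.393203
e^{−rT} = e^{−0.0794·1.5144} = 0.886705
N(−d₁) = 0.166241,  N(−d₂) = 0.347085
Put price V = K·e^{−rT}·N(−d₂) − S·N(−d₁) = 30.868497 − 21.887237 = 8.981260
Δ = −N(−d₁) = -0.166241

price = 8.981260
Δ = -0.166241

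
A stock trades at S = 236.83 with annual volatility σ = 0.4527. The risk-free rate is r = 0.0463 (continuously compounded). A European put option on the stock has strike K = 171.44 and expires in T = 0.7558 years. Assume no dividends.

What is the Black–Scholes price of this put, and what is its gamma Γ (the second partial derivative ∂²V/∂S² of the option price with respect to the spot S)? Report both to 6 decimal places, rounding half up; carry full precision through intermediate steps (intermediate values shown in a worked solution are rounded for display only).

price = 7.594396
Γ = 0.002320

σ√T = 0.4527·√0.7558 = 0.393563
d₁ = (ln(S/K) + (r+σ²/2)T) / (σ√T) = (ln(236.83/171.44) + (0.0463+0.4527²/2)·0.7558) / 0.393563 = (0.323109 + 0.112439) / 0.393563 = 1.106682
d₂ = d₁ − σ√T = 1.106682 − 0.393563 = 0.713119
e^{−rT} = e^{−0.0463·0.7558} = 0.965612
N(−d₁) = 0.134216,  N(−d₂) = 0.237886
Put price V = K·e^{−rT}·N(−d₂) − S·N(−d₁) = 39.380730 − 31.786333 = 7.594396
φ(d₁) = (1/√(2π))·e^{−d₁²/2} = 0.216252
Γ = φ(d₁) / (S·σ·√T) = 0.002320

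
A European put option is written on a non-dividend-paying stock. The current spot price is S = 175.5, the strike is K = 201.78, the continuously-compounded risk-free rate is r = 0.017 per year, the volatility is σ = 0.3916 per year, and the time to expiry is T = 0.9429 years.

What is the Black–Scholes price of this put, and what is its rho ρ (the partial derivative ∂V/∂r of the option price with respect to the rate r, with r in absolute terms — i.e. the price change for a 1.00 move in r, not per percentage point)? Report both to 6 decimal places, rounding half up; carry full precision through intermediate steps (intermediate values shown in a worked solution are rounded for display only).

price = 41.193772
ρ = -130.445338

σ√T = 0.3916·√0.9429 = 0.380255
d₁ = (ln(S/K) + (r+σ²/2)T) / (σ√T) = (ln(175.5/201.78) + (0.017+0.3916²/2)·0.9429) / 0.380255 = (-0.139539 + 0.088326) / 0.380255 = -0.134679
d₂ = d₁ − σ√T = -0.134679 − 0.380255 = -0.514935
e^{−rT} = e^{−0.017·0.9429} = 0.984098
N(−d₁) = 0.553567,  N(−d₂) = 0.696701
Put price V = K·e^{−rT}·N(−d₂) − S·N(−d₁) = 138.344827 − 97.151055 = 41.193772
ρ = −K·T·e^{−rT}·N(−d₂) = -130.445338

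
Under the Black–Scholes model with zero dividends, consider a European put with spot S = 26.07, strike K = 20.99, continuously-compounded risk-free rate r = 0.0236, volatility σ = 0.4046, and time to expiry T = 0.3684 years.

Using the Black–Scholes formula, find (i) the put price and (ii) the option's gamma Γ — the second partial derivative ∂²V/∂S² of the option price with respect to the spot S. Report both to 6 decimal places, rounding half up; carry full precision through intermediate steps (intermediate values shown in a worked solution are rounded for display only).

price = 0.553176
Γ = 0.036255

σ√T = 0.4046·√0.3684 = 0.245576
d₁ = (ln(S/K) + (r+σ²/2)T) / (σ√T) = (ln(26.07/20.99) + (0.0236+0.4046²/2)·0.3684) / 0.245576 = (0.216739 + 0.038848) / 0.245576 = 1.040766
d₂ = d₁ − σ√T = 1.040766 − 0.245576 = 0.795190
e^{−rT} = e^{−0.0236·0.3684} = 0.991343
N(−d₁) = 0.148992,  N(−d₂) = 0.213251
Put price V = K·e^{−rT}·N(−d₂) − S·N(−d₁) = 4.437398 − 3.884222 = 0.553176
φ(d₁) = (1/√(2π))·e^{−d₁²/2} = 0.232112
Γ = φ(d₁) / (S·σ·√T) = 0.036255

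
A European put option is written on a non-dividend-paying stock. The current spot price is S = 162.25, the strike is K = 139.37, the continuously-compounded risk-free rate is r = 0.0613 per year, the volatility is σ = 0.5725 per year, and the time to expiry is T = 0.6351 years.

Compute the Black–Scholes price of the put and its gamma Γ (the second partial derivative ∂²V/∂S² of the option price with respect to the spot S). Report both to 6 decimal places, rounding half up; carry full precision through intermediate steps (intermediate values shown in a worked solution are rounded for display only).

σ√T = 0.5725·√0.6351 = 0.456243
d₁ = (ln(S/K) + (r+σ²/2)T) / (σ√T) = (ln(162.25/139.37) + (0.0613+0.5725²/2)·0.6351) / 0.456243 = (0.152006 + 0.143011) / 0.456243 = 0.646621
d₂ = d₁ − σ√T = 0.646621 − 0.456243 = 0.190378
e^{−rT} = e^{−0.0613·0.6351} = 0.961816
N(−d₁) = 0.258939,  N(−d₂) = 0.424506
Put price V = K·e^{−rT}·N(−d₂) − S·N(−d₁) = 56.904393 − 42.012772 = 14.891622
φ(d₁) = (1/√(2π))·e^{−d₁²/2} = 0.323681
Γ = φ(d₁) / (S·σ·√T) = 0.004373

price = 14.891622
Γ = 0.004373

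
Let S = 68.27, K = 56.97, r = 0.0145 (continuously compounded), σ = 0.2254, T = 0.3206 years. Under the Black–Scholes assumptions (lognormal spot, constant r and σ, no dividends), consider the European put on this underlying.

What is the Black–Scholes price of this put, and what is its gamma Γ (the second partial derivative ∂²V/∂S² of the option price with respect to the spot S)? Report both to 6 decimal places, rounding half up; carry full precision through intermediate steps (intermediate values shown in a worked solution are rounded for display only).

σ√T = 0.2254·√0.3206 = 0.127625
d₁ = (ln(S/K) + (r+σ²/2)T) / (σ√T) = (ln(68.27/56.97) + (0.0145+0.2254²/2)·0.3206) / 0.127625 = (0.180946 + 0.012793) / 0.127625 = 1.518029
d₂ = d₁ − σ√T = 1.518029 − 0.127625 = 1.390404
e^{−rT} = e^{−0.0145·0.3206} = 0.995362
N(−d₁) = 0.064504,  N(−d₂) = 0.082203
Put price V = K·e^{−rT}·N(−d₂) − S·N(−d₁) = 4.661393 − 4.403659 = 0.257735
φ(d₁) = (1/√(2π))·e^{−d₁²/2} = 0.126041
Γ = φ(d₁) / (S·σ·√T) = 0.014466

price = 0.257735
Γ = 0.014466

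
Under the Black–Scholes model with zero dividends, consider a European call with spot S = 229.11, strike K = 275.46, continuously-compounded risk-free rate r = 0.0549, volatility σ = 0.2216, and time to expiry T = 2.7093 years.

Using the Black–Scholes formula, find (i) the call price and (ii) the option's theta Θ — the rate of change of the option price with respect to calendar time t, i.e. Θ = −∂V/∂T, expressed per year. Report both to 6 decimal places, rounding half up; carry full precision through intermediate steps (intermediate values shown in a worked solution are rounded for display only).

price = 29.772408
Θ = -11.211313

σ√T = 0.2216·√2.7093 = 0.364753
d₁ = (ln(S/K) + (r+σ²/2)T) / (σ√T) = (ln(229.11/275.46) + (0.0549+0.2216²/2)·2.7093) / 0.364753 = (-0.184240 + 0.215263) / 0.364753 = 0.085051
d₂ = d₁ − σ√T = 0.085051 − 0.364753 = -0.279701
e^{−rT} = e^{−0.0549·2.7093} = 0.861793
N(d₁) = 0.533890,  N(d₂) = 0.389853
Call price V = S·N(d₁) − K·e^{−rT}·N(d₂) = 122.319445 − 92.547036 = 29.772408
φ(d₁) = (1/√(2π))·e^{−d₁²/2} = 0.397502
Θ = −S·φ(d₁)·σ/(2√T) − r·K·e^{−rT}·N(d₂) = −6.130481 − 5.080832 = -11.211313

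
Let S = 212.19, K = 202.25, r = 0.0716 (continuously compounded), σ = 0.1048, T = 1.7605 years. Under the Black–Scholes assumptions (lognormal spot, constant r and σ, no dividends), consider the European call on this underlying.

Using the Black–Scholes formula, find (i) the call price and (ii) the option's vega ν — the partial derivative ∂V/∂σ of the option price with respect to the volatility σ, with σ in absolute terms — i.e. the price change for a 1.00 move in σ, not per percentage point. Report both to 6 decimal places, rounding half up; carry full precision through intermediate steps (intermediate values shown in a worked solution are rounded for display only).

price = 35.254210
ν = 46.933902

σ√T = 0.1048·√1.7605 = 0.139053
d₁ = (ln(S/K) + (r+σ²/2)T) / (σ√T) = (ln(212.19/202.25) + (0.0716+0.1048²/2)·1.7605) / 0.139053 = (0.047978 + 0.135720) / 0.139053 = 1.321062
d₂ = d₁ − σ√T = 1.321062 − 0.139053 = 1.182009
e^{−rT} = e^{−0.0716·1.7605} = 0.881569
N(d₁) = 0.906760,  N(d₂) = 0.881399
Call price V = S·N(d₁) − K·e^{−rT}·N(d₂) = 192.405326 − 157.151116 = 35.254210
φ(d₁) = (1/√(2π))·e^{−d₁²/2} = 0.166703
ν = S·φ(d₁)·√T = 46.933902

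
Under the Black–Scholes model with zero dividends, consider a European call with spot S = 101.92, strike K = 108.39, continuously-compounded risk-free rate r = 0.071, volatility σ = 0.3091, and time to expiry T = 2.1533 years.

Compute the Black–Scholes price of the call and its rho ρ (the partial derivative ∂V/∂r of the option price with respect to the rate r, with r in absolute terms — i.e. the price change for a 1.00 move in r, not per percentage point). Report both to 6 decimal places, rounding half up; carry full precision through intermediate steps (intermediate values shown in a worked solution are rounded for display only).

σ√T = 0.3091·√2.1533 = 0.453577
d₁ = (ln(S/K) + (r+σ²/2)T) / (σ√T) = (ln(101.92/108.39) + (0.071+0.3091²/2)·2.1533) / 0.453577 = (-0.061548 + 0.255750) / 0.453577 = 0.428158
d₂ = d₁ − σ√T = 0.428158 − 0.453577 = -0.025419
e^{−rT} = e^{−0.071·2.1533} = 0.858229
N(d₁) = 0.665732,  N(d₂) = 0.489860
Call price V = S·N(d₁) − K·e^{−rT}·N(d₂) = 67.851408 − 45.568497 = 22.282912
ρ = K·T·e^{−rT}·N(d₂) = 98.122644

price = 22.282912
ρ = 98.122644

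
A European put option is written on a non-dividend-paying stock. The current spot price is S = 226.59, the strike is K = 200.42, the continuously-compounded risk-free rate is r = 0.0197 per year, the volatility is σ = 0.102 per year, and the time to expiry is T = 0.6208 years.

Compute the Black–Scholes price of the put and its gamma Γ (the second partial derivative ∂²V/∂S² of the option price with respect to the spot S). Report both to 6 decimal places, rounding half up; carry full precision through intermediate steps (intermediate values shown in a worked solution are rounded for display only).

σ√T = 0.102·√0.6208 = 0.080367
d₁ = (ln(S/K) + (r+σ²/2)T) / (σ√T) = (ln(226.59/200.42) + (0.0197+0.102²/2)·0.6208) / 0.080367 = (0.122727 + 0.015459) / 0.080367 = 1.719447
d₂ = d₁ − σ√T = 1.719447 − 0.080367 = 1.639080
e^{−rT} = e^{−0.0197·0.6208} = 0.987845
N(−d₁) = 0.042767,  N(−d₂) = 0.050598
Put price V = K·e^{−rT}·N(−d₂) − S·N(−d₁) = 10.017647 − 9.690471 = 0.327177
φ(d₁) = (1/√(2π))·e^{−d₁²/2} = 0.090974
Γ = φ(d₁) / (S·σ·√T) = 0.004996

price = 0.327177
Γ = 0.004996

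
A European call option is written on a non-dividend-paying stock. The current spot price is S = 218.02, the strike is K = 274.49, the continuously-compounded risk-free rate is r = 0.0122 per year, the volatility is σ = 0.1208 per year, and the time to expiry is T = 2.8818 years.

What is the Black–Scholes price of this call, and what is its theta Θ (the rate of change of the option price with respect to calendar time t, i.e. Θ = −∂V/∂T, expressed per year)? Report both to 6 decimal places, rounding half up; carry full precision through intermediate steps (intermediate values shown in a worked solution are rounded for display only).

price = 4.483640
Θ = -2.629483

σ√T = 0.1208·√2.8818 = 0.205068
d₁ = (ln(S/K) + (r+σ²/2)T) / (σ√T) = (ln(218.02/274.49) + (0.0122+0.1208²/2)·2.8818) / 0.205068 = (-0.230328 + 0.056184) / 0.205068 = -0.849197
d₂ = d₁ − σ√T = -0.849197 − 0.205068 = -1.054266
e^{−rT} = e^{−0.0122·2.8818} = 0.965453
N(d₁) = 0.197886,  N(d₂) = 0.145881
Call price V = S·N(d₁) − K·e^{−rT}·N(d₂) = 43.143065 − 38.659425 = 4.483640
φ(d₁) = (1/√(2π))·e^{−d₁²/2} = 0.278175
Θ = −S·φ(d₁)·σ/(2√T) − r·K·e^{−rT}·N(d₂) = −2.157838 − 0.471645 = -2.629483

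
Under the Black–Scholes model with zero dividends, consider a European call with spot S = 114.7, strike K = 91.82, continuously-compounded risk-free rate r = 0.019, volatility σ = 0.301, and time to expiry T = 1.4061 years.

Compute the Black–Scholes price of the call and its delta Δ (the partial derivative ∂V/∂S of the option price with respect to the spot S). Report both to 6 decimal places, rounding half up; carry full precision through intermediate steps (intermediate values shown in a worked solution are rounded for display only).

price = 30.434039
Δ = 0.809666

σ√T = 0.301·√1.4061 = 0.356923
d₁ = (ln(S/K) + (r+σ²/2)T) / (σ√T) = (ln(114.7/91.82) + (0.019+0.301²/2)·1.4061) / 0.356923 = (0.222490 + 0.090413) / 0.356923 = 0.876667
d₂ = d₁ − σ√T = 0.876667 − 0.356923 = 0.519744
e^{−rT} = e^{−0.019·1.4061} = 0.973638
N(d₁) = 0.809666,  N(d₂) = 0.698379
Call price V = S·N(d₁) − K·e^{−rT}·N(d₂) = 92.868730 − 62.434692 = 30.434039
Δ = N(d₁) = 0.809666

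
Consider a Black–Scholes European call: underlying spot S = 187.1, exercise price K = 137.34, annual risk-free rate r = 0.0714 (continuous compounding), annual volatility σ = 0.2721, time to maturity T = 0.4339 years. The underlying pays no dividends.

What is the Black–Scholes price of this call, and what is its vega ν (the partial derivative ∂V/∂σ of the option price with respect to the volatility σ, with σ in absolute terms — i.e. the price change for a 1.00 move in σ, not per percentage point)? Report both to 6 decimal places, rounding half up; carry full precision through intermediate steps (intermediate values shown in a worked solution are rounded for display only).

price = 54.263112
ν = 6.822271

σ√T = 0.2721·√0.4339 = 0.179235
d₁ = (ln(S/K) + (r+σ²/2)T) / (σ√T) = (ln(187.1/137.34) + (0.0714+0.2721²/2)·0.4339) / 0.179235 = (0.309184 + 0.047043) / 0.179235 = 1.987482
d₂ = d₁ − σ√T = 1.987482 − 0.179235 = 1.808246
e^{−rT} = e^{−0.0714·0.4339} = 0.969495
N(d₁) = 0.976565,  N(d₂) = 0.964716
Call price V = S·N(d₁) − K·e^{−rT}·N(d₂) = 182.715401 − 128.452289 = 54.263112
φ(d₁) = (1/√(2π))·e^{−d₁²/2} = 0.055355
ν = S·φ(d₁)·√T = 6.822271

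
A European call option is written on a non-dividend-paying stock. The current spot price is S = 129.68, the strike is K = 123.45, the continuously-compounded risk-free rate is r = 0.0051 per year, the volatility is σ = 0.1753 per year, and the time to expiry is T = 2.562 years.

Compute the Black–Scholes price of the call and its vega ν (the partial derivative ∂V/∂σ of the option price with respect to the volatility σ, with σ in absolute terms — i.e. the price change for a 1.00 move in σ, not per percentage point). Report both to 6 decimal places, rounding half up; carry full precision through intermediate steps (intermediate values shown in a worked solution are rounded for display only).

σ√T = 0.1753·√2.562 = 0.280590
d₁ = (ln(S/K) + (r+σ²/2)T) / (σ√T) = (ln(129.68/123.45) + (0.0051+0.1753²/2)·2.562) / 0.280590 = (0.049234 + 0.052431) / 0.280590 = 0.362327
d₂ = d₁ − σ√T = 0.362327 − 0.280590 = 0.081737
e^{−rT} = e^{−0.0051·2.562} = 0.987019
N(d₁) = 0.641446,  N(d₂) = 0.532572
Call price V = S·N(d₁) − K·e^{−rT}·N(d₂) = 83.182727 − 64.892571 = 18.290156
φ(d₁) = (1/√(2π))·e^{−d₁²/2} = 0.373597
ν = S·φ(d₁)·√T = 77.547069

price = 18.290156
ν = 77.547069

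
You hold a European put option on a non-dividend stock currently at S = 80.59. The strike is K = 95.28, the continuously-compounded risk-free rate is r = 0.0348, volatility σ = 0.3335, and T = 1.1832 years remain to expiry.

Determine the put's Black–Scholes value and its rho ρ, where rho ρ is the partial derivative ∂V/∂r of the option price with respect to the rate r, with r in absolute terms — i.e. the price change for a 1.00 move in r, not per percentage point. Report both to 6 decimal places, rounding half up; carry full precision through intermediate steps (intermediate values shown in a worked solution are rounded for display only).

price = 18.536509
ρ = -75.921389

σ√T = 0.3335·√1.1832 = 0.362765
d₁ = (ln(S/K) + (r+σ²/2)T) / (σ√T) = (ln(80.59/95.28) + (0.0348+0.3335²/2)·1.1832) / 0.362765 = (-0.167445 + 0.106974) / 0.362765 = -0.166695
d₂ = d₁ − σ√T = -0.166695 − 0.362765 = -0.529459
e^{−rT} = e^{−0.0348·1.1832} = 0.959661
N(−d₁) = 0.566195,  N(−d₂) = 0.701757
Put price V = K·e^{−rT}·N(−d₂) − S·N(−d₁) = 64.166151 − 45.629641 = 18.536509
ρ = −K·T·e^{−rT}·N(−d₂) = -75.921389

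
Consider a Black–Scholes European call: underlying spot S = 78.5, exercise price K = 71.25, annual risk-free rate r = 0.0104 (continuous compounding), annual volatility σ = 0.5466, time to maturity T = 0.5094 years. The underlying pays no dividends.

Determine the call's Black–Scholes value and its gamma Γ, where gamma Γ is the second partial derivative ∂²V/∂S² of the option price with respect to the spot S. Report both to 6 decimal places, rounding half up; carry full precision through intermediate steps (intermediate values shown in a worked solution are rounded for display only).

price = 15.752581
Γ = 0.011735

σ√T = 0.5466·√0.5094 = 0.390121
d₁ = (ln(S/K) + (r+σ²/2)T) / (σ√T) = (ln(78.5/71.25) + (0.0104+0.5466²/2)·0.5094) / 0.390121 = (0.096904 + 0.081395) / 0.390121 = 0.457035
d₂ = d₁ − σ√T = 0.457035 − 0.390121 = 0.066914
e^{−rT} = e^{−0.0104·0.5094} = 0.994716
N(d₁) = 0.676177,  N(d₂) = 0.526675
Call price V = S·N(d₁) − K·e^{−rT}·N(d₂) = 53.079886 − 37.327305 = 15.752581
φ(d₁) = (1/√(2π))·e^{−d₁²/2} = 0.359379
Γ = φ(d₁) / (S·σ·√T) = 0.011735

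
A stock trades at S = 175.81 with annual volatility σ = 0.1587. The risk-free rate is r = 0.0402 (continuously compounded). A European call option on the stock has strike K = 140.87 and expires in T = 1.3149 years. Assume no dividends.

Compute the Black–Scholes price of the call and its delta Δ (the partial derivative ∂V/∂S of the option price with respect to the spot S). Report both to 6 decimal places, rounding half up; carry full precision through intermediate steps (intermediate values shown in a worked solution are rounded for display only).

price = 42.993093
Δ = 0.945088

σ√T = 0.1587·√1.3149 = 0.181980
d₁ = (ln(S/K) + (r+σ²/2)T) / (σ√T) = (ln(175.81/140.87) + (0.0402+0.1587²/2)·1.3149) / 0.181980 = (0.221566 + 0.069417) / 0.181980 = 1.598989
d₂ = d₁ − σ√T = 1.598989 − 0.181980 = 1.417009
e^{−rT} = e^{−0.0402·1.3149} = 0.948514
N(d₁) = 0.945088,  N(d₂) = 0.921760
Call price V = S·N(d₁) − K·e^{−rT}·N(d₂) = 166.155998 − 123.162905 = 42.993093
Δ = N(d₁) = 0.945088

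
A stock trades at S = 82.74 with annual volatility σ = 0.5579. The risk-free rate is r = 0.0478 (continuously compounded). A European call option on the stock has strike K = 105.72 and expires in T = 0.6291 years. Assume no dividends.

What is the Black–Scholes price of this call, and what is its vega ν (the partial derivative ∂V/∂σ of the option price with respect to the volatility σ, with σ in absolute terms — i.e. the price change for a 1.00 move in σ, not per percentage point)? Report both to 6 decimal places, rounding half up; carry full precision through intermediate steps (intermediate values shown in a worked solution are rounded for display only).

σ√T = 0.5579·√0.6291 = 0.442503
d₁ = (ln(S/K) + (r+σ²/2)T) / (σ√T) = (ln(82.74/105.72) + (0.0478+0.5579²/2)·0.6291) / 0.442503 = (-0.245091 + 0.127975) / 0.442503 = -0.264666
d₂ = d₁ − σ√T = -0.264666 − 0.442503 = -0.707169
e^{−rT} = e^{−0.0478·0.6291} = 0.970377
N(d₁) = 0.395633,  N(d₂) = 0.239731
Call price V = S·N(d₁) − K·e^{−rT}·N(d₂) = 32.734706 − 24.593549 = 8.141157
φ(d₁) = (1/√(2π))·e^{−d₁²/2} = 0.385212
ν = S·φ(d₁)·√T = 25.279860

price = 8.141157
ν = 25.279860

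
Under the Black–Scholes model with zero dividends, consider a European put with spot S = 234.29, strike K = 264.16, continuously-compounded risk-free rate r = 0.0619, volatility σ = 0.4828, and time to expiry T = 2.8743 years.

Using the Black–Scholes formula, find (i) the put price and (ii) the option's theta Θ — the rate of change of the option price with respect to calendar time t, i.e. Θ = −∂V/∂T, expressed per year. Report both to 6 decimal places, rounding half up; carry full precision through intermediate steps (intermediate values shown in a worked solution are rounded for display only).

σ√T = 0.4828·√2.8743 = 0.818528
d₁ = (ln(S/K) + (r+σ²/2)T) / (σ√T) = (ln(234.29/264.16) + (0.0619+0.4828²/2)·2.8743) / 0.818528 = (-0.119995 + 0.512913) / 0.818528 = 0.480030
d₂ = d₁ − σ√T = 0.480030 − 0.818528 = -0.338498
e^{−rT} = e^{−0.0619·2.8743} = 0.837010
N(−d₁) = 0.315603,  N(−d₂) = 0.632506
Put price V = K·e^{−rT}·N(−d₂) − S·N(−d₁) = 139.849971 − 73.942659 = 65.907312
φ(d₁) = (1/√(2π))·e^{−d₁²/2} = 0.355527
Θ = −S·φ(d₁)·σ/(2√T) + r·K·e^{−rT}·N(−d₂) = −11.860367 + 8.656713 = -3.203654

price = 65.907312
Θ = -3.203654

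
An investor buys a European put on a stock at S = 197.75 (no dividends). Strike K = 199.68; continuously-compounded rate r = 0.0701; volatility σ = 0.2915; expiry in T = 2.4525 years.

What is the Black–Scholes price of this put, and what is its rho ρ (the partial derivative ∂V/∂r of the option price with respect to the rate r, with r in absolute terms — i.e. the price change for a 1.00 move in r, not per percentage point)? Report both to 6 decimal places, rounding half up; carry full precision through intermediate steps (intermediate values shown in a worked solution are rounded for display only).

σ√T = 0.2915·√2.4525 = 0.456502
d₁ = (ln(S/K) + (r+σ²/2)T) / (σ√T) = (ln(197.75/199.68) + (0.0701+0.2915²/2)·2.4525) / 0.456502 = (-0.009712 + 0.276117) / 0.456502 = 0.583579
d₂ = d₁ − σ√T = 0.583579 − 0.456502 = 0.127076
e^{−rT} = e^{−0.0701·2.4525} = 0.842046
N(−d₁) = 0.279752,  N(−d₂) = 0.449440
Put price V = K·e^{−rT}·N(−d₂) − S·N(−d₁) = 75.568770 − 55.320950 = 20.247819
ρ = −K·T·e^{−rT}·N(−d₂) = -185.332407

price = 20.247819
ρ = -185.332407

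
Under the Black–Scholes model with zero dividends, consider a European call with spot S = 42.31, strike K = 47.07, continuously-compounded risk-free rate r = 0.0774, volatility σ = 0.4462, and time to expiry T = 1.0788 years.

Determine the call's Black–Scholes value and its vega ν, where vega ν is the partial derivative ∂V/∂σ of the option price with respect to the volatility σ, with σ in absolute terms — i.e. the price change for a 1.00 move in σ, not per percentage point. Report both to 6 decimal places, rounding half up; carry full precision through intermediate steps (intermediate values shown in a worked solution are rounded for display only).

σ√T = 0.4462·√1.0788 = 0.463447
d₁ = (ln(S/K) + (r+σ²/2)T) / (σ√T) = (ln(42.31/47.07) + (0.0774+0.4462²/2)·1.0788) / 0.463447 = (-0.106612 + 0.190891) / 0.463447 = 0.181851
d₂ = d₁ − σ√T = 0.181851 − 0.463447 = -0.281596
e^{−rT} = e^{−0.0774·1.0788} = 0.919892
N(d₁) = 0.572150,  N(d₂) = 0.389127
Call price V = S·N(d₁) − K·e^{−rT}·N(d₂) = 24.207673 − 16.848916 = 7.358757
φ(d₁) = (1/√(2π))·e^{−d₁²/2} = 0.392400
ν = S·φ(d₁)·√T = 17.244180

price = 7.358757
ν = 17.244180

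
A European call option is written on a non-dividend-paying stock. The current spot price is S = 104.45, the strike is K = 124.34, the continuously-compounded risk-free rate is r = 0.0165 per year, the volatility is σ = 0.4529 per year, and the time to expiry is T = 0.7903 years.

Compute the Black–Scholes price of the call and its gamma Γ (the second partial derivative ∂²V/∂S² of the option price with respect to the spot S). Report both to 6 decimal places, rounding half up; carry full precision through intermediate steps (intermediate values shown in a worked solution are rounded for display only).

price = 10.394656
Γ = 0.009300

σ√T = 0.4529·√0.7903 = 0.402623
d₁ = (ln(S/K) + (r+σ²/2)T) / (σ√T) = (ln(104.45/124.34) + (0.0165+0.4529²/2)·0.7903) / 0.402623 = (-0.174311 + 0.094092) / 0.402623 = -0.199241
d₂ = d₁ − σ√T = -0.199241 − 0.402623 = -0.601863
e^{−rT} = e^{−0.0165·0.7903} = 0.987045
N(d₁) = 0.421037,  N(d₂) = 0.273633
Call price V = S·N(d₁) − K·e^{−rT}·N(d₂) = 43.977346 − 33.582690 = 10.394656
φ(d₁) = (1/√(2π))·e^{−d₁²/2} = 0.391102
Γ = φ(d₁) / (S·σ·√T) = 0.009300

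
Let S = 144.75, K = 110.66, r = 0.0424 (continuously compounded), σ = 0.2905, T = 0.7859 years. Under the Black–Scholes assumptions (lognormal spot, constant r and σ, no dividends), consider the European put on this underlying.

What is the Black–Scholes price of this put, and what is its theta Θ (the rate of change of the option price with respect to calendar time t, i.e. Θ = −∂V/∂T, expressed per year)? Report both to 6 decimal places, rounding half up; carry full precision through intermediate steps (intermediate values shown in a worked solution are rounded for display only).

price = 1.892984
Θ = -3.385984

σ√T = 0.2905·√0.7859 = 0.257531
d₁ = (ln(S/K) + (r+σ²/2)T) / (σ√T) = (ln(144.75/110.66) + (0.0424+0.2905²/2)·0.7859) / 0.257531 = (0.268546 + 0.066483) / 0.257531 = 1.300926
d₂ = d₁ − σ√T = 1.300926 − 0.257531 = 1.043395
e^{−rT} = e^{−0.0424·0.7859} = 0.967227
N(−d₁) = 0.096642,  N(−d₂) = 0.148383
Put price V = K·e^{−rT}·N(−d₂) − S·N(−d₁) = 15.881897 − 13.988913 = 1.892984
φ(d₁) = (1/√(2π))·e^{−d₁²/2} = 0.171162
Θ = −S·φ(d₁)·σ/(2√T) + r·K·e^{−rT}·N(−d₂) = −4.059376 + 0.673392 = -3.385984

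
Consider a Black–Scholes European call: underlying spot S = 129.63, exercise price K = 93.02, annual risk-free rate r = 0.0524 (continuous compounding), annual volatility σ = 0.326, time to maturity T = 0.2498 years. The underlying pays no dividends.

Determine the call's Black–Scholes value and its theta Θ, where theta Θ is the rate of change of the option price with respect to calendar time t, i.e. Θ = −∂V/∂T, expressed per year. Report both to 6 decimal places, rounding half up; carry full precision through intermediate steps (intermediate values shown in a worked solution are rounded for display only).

σ√T = 0.326·√0.2498 = 0.162935
d₁ = (ln(S/K) + (r+σ²/2)T) / (σ√T) = (ln(129.63/93.02) + (0.0524+0.326²/2)·0.2498) / 0.162935 = (0.331870 + 0.026363) / 0.162935 = 2.198629
d₂ = d₁ − σ√T = 2.198629 − 0.162935 = 2.035694
e^{−rT} = e^{−0.0524·0.2498} = 0.986996
N(d₁) = 0.986048,  N(d₂) = 0.979109
Call price V = S·N(d₁) − K·e^{−rT}·N(d₂) = 127.821381 − 89.892379 = 37.929002
φ(d₁) = (1/√(2π))·e^{−d₁²/2} = 0.035582
Θ = −S·φ(d₁)·σ/(2√T) − r·K·e^{−rT}·N(d₂) = −1.504264 − 4.710361 = -6.214625

price = 37.929002
Θ = -6.214625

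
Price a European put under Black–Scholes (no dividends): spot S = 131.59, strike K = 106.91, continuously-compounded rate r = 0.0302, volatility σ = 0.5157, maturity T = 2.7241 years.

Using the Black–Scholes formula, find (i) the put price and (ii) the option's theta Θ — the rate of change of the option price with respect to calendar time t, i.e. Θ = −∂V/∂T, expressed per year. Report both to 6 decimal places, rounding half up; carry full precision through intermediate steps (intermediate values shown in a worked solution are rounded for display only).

price = 23.382793
Θ = -4.527470

σ√T = 0.5157·√2.7241 = 0.851155
d₁ = (ln(S/K) + (r+σ²/2)T) / (σ√T) = (ln(131.59/106.91) + (0.0302+0.5157²/2)·2.7241) / 0.851155 = (0.207704 + 0.444500) / 0.851155 = 0.766258
d₂ = d₁ − σ√T = 0.766258 − 0.851155 = -0.084897
e^{−rT} = e^{−0.0302·2.7241} = 0.921025
N(−d₁) = 0.221762,  N(−d₂) = 0.533829
Put price V = K·e^{−rT}·N(−d₂) − S·N(−d₁) = 52.564395 − 29.181602 = 23.382793
φ(d₁) = (1/√(2π))·e^{−d₁²/2} = 0.297449
Θ = −S·φ(d₁)·σ/(2√T) + r·K·e^{−rT}·N(−d₂) = −6.114915 + 1.587445 = -4.527470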